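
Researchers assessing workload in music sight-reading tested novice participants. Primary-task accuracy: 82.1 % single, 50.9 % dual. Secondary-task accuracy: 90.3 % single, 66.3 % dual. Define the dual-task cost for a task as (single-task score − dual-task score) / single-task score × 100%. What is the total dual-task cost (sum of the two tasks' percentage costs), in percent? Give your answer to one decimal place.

Primary cost = (82.1 − 50.9) / 82.1 × 100% = 38.0024%.
Secondary cost = (90.3 − 66.3) / 90.3 × 100% = 26.5781%.
Total = 38.0024% + 26.5781% = 64.5805% ≈ 64.6%.

64.6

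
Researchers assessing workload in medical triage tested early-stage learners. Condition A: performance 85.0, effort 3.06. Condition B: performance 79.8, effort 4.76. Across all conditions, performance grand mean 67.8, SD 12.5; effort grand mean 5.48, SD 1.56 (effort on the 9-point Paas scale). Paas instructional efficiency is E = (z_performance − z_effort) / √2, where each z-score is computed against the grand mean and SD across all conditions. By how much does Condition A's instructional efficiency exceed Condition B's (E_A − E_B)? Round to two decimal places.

Condition A: z_P = (85.0 − 67.8)/12.5 = 1.3760; z_E = (3.06 − 5.48)/1.56 = -1.5513; E_A = (1.3760 − (-1.5513))/√2 = 2.0699.
Condition B: z_P = (79.8 − 67.8)/12.5 = 0.9600; z_E = (4.76 − 5.48)/1.56 = -0.4615; E_B = (0.9600 − (-0.4615))/√2 = 1.0052.
E_A − E_B = 2.0699 − 1.0052 = 1.0647 ≈ 1.06.

1.06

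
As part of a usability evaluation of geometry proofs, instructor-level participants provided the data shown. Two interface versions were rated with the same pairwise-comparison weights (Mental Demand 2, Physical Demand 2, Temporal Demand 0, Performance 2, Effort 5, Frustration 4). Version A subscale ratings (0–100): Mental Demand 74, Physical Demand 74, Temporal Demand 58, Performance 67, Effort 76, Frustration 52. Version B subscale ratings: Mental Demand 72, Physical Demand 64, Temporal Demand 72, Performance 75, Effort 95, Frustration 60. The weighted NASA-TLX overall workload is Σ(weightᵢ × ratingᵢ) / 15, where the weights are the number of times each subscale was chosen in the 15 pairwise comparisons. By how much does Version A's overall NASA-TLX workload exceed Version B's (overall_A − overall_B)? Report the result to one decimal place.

Version A weighted sum = 2·74 + 2·74 + 0·58 + 2·67 + 5·76 + 4·52 = 148 + 148 + 0 + 134 + 380 + 208 = 1018; overall_A = 1018/15 = 67.8667.
Version B weighted sum = 2·72 + 2·64 + 0·72 + 2·75 + 5·95 + 4·60 = 144 + 128 + 0 + 150 + 475 + 240 = 1137; overall_B = 1137/15 = 75.8000.
Difference = 67.8667 − 75.8000 = -7.9333 ≈ -7.9.

-7.9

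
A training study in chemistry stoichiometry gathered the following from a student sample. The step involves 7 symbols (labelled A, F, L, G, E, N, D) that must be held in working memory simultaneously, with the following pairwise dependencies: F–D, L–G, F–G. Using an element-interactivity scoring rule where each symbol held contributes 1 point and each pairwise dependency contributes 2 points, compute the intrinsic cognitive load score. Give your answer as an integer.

Count of symbols held simultaneously: 7.
Count of pairwise dependencies listed: 3.
Element contribution: 7 × 1 = 7.
Interaction contribution: 3 × 2 = 6.
Intrinsic load = 7 + 6 = 13.

13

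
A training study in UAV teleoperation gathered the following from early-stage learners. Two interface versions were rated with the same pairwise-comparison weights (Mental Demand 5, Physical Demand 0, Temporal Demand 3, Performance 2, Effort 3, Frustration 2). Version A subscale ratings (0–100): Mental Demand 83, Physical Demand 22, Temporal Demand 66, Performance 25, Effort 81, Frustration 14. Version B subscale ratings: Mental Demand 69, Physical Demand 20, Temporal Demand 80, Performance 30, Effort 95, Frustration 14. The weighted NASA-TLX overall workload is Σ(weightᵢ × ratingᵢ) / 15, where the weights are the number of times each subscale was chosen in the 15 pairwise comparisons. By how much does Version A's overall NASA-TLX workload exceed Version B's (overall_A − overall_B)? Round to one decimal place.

-1.6

Version A weighted sum = 5·83 + 0·22 + 3·66 + 2·25 + 3·81 + 2·14 = 415 + 0 + 198 + 50 + 243 + 28 = 934; overall_A = 934/15 = 62.2667.
Version B weighted sum = 5·69 + 0·20 + 3·80 + 2·30 + 3·95 + 2·14 = 345 + 0 + 240 + 60 + 285 + 28 = 958; overall_B = 958/15 = 63.8667.
Difference = 62.2667 − 63.8667 = -1.6000 ≈ -1.6.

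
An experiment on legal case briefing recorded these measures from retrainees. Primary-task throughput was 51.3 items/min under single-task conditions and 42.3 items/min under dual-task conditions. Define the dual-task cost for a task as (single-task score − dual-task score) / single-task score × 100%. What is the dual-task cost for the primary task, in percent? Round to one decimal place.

17.5

Cost = (51.3 − 42.3) / 51.3 × 100%
     = 9.0000 / 51.3 × 100% = 17.5439%.
≈ 17.5%.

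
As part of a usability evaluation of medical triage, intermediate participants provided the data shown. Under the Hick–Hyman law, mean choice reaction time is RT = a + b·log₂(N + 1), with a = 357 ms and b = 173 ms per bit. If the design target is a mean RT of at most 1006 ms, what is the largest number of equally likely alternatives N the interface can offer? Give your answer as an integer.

12

Set 357 + 173·log₂(N + 1) ≤ 1006.
log₂(N + 1) ≤ (1006 − 357) / 173 = 3.7514.
N + 1 ≤ 2^3.7514 = 13.4674.
N ≤ 12.4674, so the largest integer N is 12.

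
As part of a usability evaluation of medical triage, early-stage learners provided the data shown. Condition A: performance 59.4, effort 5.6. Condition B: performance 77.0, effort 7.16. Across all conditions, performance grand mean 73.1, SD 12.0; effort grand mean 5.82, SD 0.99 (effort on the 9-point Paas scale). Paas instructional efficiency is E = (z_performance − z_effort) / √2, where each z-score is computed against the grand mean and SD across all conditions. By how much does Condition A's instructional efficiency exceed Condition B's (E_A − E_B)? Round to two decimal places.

Condition A: z_P = (59.4 − 73.1)/12.0 = -1.1417; z_E = (5.6 − 5.82)/0.99 = -0.2222; E_A = (-1.1417 − (-0.2222))/√2 = -0.6502.
Condition B: z_P = (77.0 − 73.1)/12.0 = 0.3250; z_E = (7.16 − 5.82)/0.99 = 1.3535; E_B = (0.3250 − 1.3535)/√2 = -0.7273.
E_A − E_B = -0.6502 − (-0.7273) = 0.0771 ≈ 0.08.

0.08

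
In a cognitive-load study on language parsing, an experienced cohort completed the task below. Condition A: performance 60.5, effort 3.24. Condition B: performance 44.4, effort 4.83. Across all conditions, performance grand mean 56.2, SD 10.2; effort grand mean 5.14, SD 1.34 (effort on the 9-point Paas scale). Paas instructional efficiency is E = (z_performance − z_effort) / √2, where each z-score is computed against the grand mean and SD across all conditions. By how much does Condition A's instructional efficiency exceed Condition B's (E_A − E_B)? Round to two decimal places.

Condition A: z_P = (60.5 − 56.2)/10.2 = 0.4216; z_E = (3.24 − 5.14)/1.34 = -1.4179; E_A = (0.4216 − (-1.4179))/√2 = 1.3007.
Condition B: z_P = (44.4 − 56.2)/10.2 = -1.1569; z_E = (4.83 − 5.14)/1.34 = -0.2313; E_B = (-1.1569 − (-0.2313))/√2 = -0.6545.
E_A − E_B = 1.3007 − (-0.6545) = 1.9552 ≈ 1.96.

1.96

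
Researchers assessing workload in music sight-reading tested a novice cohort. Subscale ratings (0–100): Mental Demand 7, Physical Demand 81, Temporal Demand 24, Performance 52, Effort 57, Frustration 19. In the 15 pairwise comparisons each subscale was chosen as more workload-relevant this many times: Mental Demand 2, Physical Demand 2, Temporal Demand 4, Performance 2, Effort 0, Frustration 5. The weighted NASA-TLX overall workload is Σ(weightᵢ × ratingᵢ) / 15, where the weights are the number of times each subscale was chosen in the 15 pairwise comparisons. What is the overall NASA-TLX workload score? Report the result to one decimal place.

The tallies are the weights (they sum to 15).
Weighted sum = 2·7 + 2·81 + 4·24 + 2·52 + 0·57 + 5·19
            = 14 + 162 + 96 + 104 + 0 + 95 = 471.
Overall workload = 471 / 15 = 31.4000 ≈ 31.4.

31.4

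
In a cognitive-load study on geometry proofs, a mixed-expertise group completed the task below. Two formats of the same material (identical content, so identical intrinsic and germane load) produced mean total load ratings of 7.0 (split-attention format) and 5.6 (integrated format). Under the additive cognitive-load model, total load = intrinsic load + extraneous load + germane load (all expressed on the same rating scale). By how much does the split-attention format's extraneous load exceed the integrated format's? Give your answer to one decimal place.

1.4

Intrinsic and germane load are equal across formats, so the difference in total load equals the difference in extraneous load.
Extraneous-load difference = 7.0 − 5.6 = 1.4.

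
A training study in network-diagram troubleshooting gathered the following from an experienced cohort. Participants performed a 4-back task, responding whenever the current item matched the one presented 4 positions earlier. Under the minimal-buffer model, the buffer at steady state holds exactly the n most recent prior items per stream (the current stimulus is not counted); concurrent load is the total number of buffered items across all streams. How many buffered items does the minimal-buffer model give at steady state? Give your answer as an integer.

4

The buffer holds the 4 most recent prior items.
Steady-state concurrent load = 4 items.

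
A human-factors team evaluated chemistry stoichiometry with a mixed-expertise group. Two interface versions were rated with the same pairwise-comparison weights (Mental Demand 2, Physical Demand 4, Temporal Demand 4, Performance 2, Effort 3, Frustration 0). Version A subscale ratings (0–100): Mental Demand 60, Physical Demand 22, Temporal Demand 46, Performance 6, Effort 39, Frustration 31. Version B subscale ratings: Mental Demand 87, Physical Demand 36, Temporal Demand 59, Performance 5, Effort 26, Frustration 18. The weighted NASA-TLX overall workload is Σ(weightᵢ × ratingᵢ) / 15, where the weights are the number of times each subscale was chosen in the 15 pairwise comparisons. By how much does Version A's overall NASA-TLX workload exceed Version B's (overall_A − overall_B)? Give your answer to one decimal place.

Version A weighted sum = 2·60 + 4·22 + 4·46 + 2·6 + 3·39 + 0·31 = 120 + 88 + 184 + 12 + 117 + 0 = 521; overall_A = 521/15 = 34.7333.
Version B weighted sum = 2·87 + 4·36 + 4·59 + 2·5 + 3·26 + 0·18 = 174 + 144 + 236 + 10 + 78 + 0 = 642; overall_B = 642/15 = 42.8000.
Difference = 34.7333 − 42.8000 = -8.0667 ≈ -8.1.

-8.1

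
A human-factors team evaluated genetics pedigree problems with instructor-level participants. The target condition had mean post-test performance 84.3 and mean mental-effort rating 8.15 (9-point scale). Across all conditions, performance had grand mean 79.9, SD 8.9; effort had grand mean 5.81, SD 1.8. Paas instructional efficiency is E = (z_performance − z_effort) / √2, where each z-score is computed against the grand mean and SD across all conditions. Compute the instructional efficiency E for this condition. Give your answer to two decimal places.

-0.57

z_performance = (84.3 − 79.9) / 8.9 = 4.4000 / 8.9 = 0.4944.
z_effort = (8.15 − 5.81) / 1.8 = 2.3400 / 1.8 = 1.3000.
z_P − z_E = 0.4944 − 1.3000 = -0.8056.
E = -0.8056 / √2 = -0.8056 / 1.41421 = -0.5696 ≈ -0.57.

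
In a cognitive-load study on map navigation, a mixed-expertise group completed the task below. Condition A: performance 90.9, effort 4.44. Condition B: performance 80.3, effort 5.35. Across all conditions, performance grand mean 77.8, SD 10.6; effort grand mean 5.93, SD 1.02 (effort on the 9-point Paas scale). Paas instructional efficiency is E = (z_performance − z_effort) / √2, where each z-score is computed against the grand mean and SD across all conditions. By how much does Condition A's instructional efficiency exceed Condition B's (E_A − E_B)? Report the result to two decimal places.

1.34

Condition A: z_P = (90.9 − 77.8)/10.6 = 1.2358; z_E = (4.44 − 5.93)/1.02 = -1.4608; E_A = (1.2358 − (-1.4608))/√2 = 1.9068.
Condition B: z_P = (80.3 − 77.8)/10.6 = 0.2358; z_E = (5.35 − 5.93)/1.02 = -0.5686; E_B = (0.2358 − (-0.5686))/√2 = 0.5688.
E_A − E_B = 1.9068 − 0.5688 = 1.3380 ≈ 1.34.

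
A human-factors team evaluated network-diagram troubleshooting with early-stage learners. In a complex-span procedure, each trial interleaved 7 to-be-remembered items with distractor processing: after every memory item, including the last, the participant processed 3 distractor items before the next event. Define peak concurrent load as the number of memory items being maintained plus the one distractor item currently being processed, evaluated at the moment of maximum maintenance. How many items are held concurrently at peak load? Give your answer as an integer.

8

Maintenance is greatest during the distractor(s) after memory item 7: all 7 memory items are being held.
One distractor item is concurrently being processed.
Peak concurrent load = 7 + 1 = 8 items.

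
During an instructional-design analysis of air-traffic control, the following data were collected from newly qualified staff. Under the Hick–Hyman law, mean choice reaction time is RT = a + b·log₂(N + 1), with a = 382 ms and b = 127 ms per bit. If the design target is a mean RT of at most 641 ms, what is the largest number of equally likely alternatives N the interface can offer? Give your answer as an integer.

3

Set 382 + 127·log₂(N + 1) ≤ 641.
log₂(N + 1) ≤ (641 − 382) / 127 = 2.0394.
N + 1 ≤ 2^2.0394 = 4.1107.
N ≤ 3.1107, so the largest integer N is 3.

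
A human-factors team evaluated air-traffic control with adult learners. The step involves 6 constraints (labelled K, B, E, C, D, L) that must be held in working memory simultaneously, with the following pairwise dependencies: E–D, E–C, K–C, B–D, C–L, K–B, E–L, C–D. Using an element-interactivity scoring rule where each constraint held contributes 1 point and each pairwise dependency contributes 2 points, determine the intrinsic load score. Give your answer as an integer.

22

Count of constraints held simultaneously: 6.
Count of pairwise dependencies listed: 8.
Element contribution: 6 × 1 = 6.
Interaction contribution: 8 × 2 = 16.
Intrinsic load = 6 + 16 = 22.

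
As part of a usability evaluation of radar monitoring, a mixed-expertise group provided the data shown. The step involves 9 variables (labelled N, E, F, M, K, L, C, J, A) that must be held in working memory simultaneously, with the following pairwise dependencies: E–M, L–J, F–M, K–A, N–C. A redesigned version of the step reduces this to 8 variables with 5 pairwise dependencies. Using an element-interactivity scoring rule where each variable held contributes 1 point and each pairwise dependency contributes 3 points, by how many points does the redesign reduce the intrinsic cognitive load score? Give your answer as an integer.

Original: 9 × 1 + 5 × 3 = 9 + 15 = 24.
Redesigned: 8 × 1 + 5 × 3 = 8 + 15 = 23.
Reduction = 24 − 23 = 1.

1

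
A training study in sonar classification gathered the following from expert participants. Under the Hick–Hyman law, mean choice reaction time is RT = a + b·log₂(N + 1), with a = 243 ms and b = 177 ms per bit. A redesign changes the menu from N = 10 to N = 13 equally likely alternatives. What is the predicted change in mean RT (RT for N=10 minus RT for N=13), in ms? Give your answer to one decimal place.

RT(10) = 243 + 177·log₂(11) = 243 + 177·3.4594 = 855.3138 ms.
RT(13) = 243 + 177·log₂(14) = 243 + 177·3.8074 = 916.9098 ms.
Difference = 855.3138 − 916.9098 = -61.5960 ≈ -61.6 ms.

-61.6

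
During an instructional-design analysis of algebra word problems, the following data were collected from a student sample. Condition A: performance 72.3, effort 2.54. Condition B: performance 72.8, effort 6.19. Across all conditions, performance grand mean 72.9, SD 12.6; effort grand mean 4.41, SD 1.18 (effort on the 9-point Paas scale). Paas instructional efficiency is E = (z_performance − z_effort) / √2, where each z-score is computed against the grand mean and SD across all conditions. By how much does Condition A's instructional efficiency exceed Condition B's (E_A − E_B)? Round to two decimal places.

2.16

Condition A: z_P = (72.3 − 72.9)/12.6 = -0.0476; z_E = (2.54 − 4.41)/1.18 = -1.5847; E_A = (-0.0476 − (-1.5847))/√2 = 1.0869.
Condition B: z_P = (72.8 − 72.9)/12.6 = -0.0079; z_E = (6.19 − 4.41)/1.18 = 1.5085; E_B = (-0.0079 − 1.5085)/√2 = -1.0723.
E_A − E_B = 1.0869 − (-1.0723) = 2.1592 ≈ 2.16.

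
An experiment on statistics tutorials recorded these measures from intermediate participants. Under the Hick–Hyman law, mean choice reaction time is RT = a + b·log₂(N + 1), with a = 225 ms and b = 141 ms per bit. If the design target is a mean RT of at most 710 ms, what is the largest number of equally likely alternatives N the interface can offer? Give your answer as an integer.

9

Set 225 + 141·log₂(N + 1) ≤ 710.
log₂(N + 1) ≤ (710 − 225) / 141 = 3.4397.
N + 1 ≤ 2^3.4397 = 10.8506.
N ≤ 9.8506, so the largest integer N is 9.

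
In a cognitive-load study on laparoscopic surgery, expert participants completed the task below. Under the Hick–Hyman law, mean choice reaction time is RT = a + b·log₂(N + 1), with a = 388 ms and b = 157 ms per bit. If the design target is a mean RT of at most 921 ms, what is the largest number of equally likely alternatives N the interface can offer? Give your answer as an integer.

9

Set 388 + 157·log₂(N + 1) ≤ 921.
log₂(N + 1) ≤ (921 − 388) / 157 = 3.3949.
N + 1 ≤ 2^3.3949 = 10.5188.
N ≤ 9.5188, so the largest integer N is 9.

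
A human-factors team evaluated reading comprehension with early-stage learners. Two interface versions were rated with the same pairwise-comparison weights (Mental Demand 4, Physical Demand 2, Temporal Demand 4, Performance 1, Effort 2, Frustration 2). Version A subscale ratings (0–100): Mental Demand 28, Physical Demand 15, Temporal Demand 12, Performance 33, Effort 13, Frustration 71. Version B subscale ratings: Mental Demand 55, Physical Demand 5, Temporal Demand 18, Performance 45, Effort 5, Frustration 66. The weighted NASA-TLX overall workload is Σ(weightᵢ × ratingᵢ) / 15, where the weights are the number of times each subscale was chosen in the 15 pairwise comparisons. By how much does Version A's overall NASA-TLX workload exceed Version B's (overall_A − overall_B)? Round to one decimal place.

Version A weighted sum = 4·28 + 2·15 + 4·12 + 1·33 + 2·13 + 2·71 = 112 + 30 + 48 + 33 + 26 + 142 = 391; overall_A = 391/15 = 26.0667.
Version B weighted sum = 4·55 + 2·5 + 4·18 + 1·45 + 2·5 + 2·66 = 220 + 10 + 72 + 45 + 10 + 132 = 489; overall_B = 489/15 = 32.6000.
Difference = 26.0667 − 32.6000 = -6.5333 ≈ -6.5.

-6.5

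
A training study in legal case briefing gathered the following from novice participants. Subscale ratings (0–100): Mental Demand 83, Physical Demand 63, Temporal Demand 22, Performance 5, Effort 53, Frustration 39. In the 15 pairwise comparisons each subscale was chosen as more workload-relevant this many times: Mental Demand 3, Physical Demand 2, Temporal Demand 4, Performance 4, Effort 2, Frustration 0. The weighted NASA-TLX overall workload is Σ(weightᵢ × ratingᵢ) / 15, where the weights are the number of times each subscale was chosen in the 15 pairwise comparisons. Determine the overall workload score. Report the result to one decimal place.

The tallies are the weights (they sum to 15).
Weighted sum = 3·83 + 2·63 + 4·22 + 4·5 + 2·53 + 0·39
            = 249 + 126 + 88 + 20 + 106 + 0 = 589.
Overall workload = 589 / 15 = 39.2667 ≈ 39.3.

39.3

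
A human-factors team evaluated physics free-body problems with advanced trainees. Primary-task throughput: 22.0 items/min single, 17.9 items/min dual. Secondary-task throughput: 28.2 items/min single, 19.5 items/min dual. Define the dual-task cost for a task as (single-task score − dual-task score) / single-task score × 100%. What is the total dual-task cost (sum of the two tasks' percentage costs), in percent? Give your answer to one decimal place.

49.5

Primary cost = (22.0 − 17.9) / 22.0 × 100% = 18.6364%.
Secondary cost = (28.2 − 19.5) / 28.2 × 100% = 30.8511%.
Total = 18.6364% + 30.8511% = 49.4875% ≈ 49.5%.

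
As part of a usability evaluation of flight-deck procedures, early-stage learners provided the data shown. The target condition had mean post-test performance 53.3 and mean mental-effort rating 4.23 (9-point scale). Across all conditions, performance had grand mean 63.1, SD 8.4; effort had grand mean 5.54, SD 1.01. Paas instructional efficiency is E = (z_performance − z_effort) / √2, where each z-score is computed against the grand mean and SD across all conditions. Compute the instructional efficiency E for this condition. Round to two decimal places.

z_performance = (53.3 − 63.1) / 8.4 = -9.8000 / 8.4 = -1.1667.
z_effort = (4.23 − 5.54) / 1.01 = -1.3100 / 1.01 = -1.2970.
z_P − z_E = -1.1667 − (-1.2970) = 0.1303.
E = 0.1303 / √2 = 0.1303 / 1.41421 = 0.0921 ≈ 0.09.

0.09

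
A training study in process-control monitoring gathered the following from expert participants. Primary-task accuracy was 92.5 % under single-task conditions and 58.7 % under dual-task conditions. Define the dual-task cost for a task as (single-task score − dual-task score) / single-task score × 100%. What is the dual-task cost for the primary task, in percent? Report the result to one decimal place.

Cost = (92.5 − 58.7) / 92.5 × 100%
     = 33.8000 / 92.5 × 100% = 36.5405%.
≈ 36.5%.

36.5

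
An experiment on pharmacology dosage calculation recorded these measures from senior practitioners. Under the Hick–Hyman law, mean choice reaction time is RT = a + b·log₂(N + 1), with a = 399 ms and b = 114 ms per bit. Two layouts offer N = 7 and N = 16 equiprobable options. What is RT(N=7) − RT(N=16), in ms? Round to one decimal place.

RT(7) = 399 + 114·log₂(8) = 399 + 114·3.0000 = 741.0000 ms.
RT(16) = 399 + 114·log₂(17) = 399 + 114·4.0875 = 864.9750 ms.
Difference = 741.0000 − 864.9750 = -123.9750 ≈ -124.0 ms.

-124.0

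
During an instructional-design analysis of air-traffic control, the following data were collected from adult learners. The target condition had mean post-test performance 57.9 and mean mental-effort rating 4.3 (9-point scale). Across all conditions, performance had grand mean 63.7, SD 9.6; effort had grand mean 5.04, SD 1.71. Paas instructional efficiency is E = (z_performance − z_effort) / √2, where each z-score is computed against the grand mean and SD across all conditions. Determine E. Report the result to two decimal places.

z_performance = (57.9 − 63.7) / 9.6 = -5.8000 / 9.6 = -0.6042.
z_effort = (4.3 − 5.04) / 1.71 = -0.7400 / 1.71 = -0.4327.
z_P − z_E = -0.6042 − (-0.4327) = -0.1715.
E = -0.1715 / √2 = -0.1715 / 1.41421 = -0.1213 ≈ -0.12.

-0.12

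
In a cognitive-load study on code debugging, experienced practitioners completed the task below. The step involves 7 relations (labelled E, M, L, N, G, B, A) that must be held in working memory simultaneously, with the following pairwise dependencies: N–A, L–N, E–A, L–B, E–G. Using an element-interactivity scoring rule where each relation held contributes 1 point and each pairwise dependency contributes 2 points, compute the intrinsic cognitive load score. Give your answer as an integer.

Count of relations held simultaneously: 7.
Count of pairwise dependencies listed: 5.
Element contribution: 7 × 1 = 7.
Interaction contribution: 5 × 2 = 10.
Intrinsic load = 7 + 10 = 17.

17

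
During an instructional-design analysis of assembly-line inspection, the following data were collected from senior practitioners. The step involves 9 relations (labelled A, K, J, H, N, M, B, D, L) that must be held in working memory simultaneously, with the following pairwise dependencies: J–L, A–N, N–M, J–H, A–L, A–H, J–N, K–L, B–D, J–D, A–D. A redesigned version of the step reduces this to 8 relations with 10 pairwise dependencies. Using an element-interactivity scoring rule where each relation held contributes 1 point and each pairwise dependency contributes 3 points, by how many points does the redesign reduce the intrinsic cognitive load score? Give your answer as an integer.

4

Original: 9 × 1 + 11 × 3 = 9 + 33 = 42.
Redesigned: 8 × 1 + 10 × 3 = 8 + 30 = 38.
Reduction = 42 − 38 = 4.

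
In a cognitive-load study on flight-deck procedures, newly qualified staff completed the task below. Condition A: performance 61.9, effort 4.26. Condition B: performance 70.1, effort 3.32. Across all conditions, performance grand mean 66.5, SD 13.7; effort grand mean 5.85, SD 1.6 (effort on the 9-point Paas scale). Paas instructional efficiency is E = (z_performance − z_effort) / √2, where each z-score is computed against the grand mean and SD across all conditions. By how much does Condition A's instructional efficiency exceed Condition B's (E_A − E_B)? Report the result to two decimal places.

Condition A: z_P = (61.9 − 66.5)/13.7 = -0.3358; z_E = (4.26 − 5.85)/1.6 = -0.9937; E_A = (-0.3358 − (-0.9937))/√2 = 0.4652.
Condition B: z_P = (70.1 − 66.5)/13.7 = 0.2628; z_E = (3.32 − 5.85)/1.6 = -1.5812; E_B = (0.2628 − (-1.5812))/√2 = 1.3039.
E_A − E_B = 0.4652 − 1.3039 = -0.8387 ≈ -0.84.

-0.84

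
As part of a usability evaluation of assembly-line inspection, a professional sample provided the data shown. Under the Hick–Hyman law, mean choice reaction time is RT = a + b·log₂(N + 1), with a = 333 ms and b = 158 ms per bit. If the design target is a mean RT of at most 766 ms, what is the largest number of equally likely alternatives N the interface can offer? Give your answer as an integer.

5

Set 333 + 158·log₂(N + 1) ≤ 766.
log₂(N + 1) ≤ (766 − 333) / 158 = 2.7405.
N + 1 ≤ 2^2.7405 = 6.6830.
N ≤ 5.6830, so the largest integer N is 5.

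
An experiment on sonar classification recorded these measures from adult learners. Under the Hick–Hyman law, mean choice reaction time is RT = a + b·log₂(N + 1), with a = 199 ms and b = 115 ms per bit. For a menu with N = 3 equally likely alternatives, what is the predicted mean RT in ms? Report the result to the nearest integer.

429

log₂(3 + 1) = log₂(4) = 2.0000.
RT = 199 + 115 × 2.0000 = 199 + 230.0000 = 429.0000 ms.
≈ 429 ms.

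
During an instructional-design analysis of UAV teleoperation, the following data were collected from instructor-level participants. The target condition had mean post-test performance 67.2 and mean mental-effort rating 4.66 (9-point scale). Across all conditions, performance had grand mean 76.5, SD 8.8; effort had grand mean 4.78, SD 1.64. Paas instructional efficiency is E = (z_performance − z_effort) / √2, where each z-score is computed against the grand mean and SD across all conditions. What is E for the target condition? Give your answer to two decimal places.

z_performance = (67.2 − 76.5) / 8.8 = -9.3000 / 8.8 = -1.0568.
z_effort = (4.66 − 4.78) / 1.64 = -0.1200 / 1.64 = -0.0732.
z_P − z_E = -1.0568 − (-0.0732) = -0.9836.
E = -0.9836 / √2 = -0.9836 / 1.41421 = -0.6955 ≈ -0.70.

-0.70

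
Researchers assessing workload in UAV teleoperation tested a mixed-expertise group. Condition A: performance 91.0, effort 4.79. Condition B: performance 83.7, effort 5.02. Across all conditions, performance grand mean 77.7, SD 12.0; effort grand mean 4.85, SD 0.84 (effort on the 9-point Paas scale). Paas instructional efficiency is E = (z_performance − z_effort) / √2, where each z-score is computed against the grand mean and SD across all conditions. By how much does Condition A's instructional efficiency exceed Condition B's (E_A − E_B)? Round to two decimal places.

Condition A: z_P = (91.0 − 77.7)/12.0 = 1.1083; z_E = (4.79 − 4.85)/0.84 = -0.0714; E_A = (1.1083 − (-0.0714))/√2 = 0.8342.
Condition B: z_P = (83.7 − 77.7)/12.0 = 0.5000; z_E = (5.02 − 4.85)/0.84 = 0.2024; E_B = (0.5000 − 0.2024)/√2 = 0.2104.
E_A − E_B = 0.8342 − 0.2104 = 0.6238 ≈ 0.62.

0.62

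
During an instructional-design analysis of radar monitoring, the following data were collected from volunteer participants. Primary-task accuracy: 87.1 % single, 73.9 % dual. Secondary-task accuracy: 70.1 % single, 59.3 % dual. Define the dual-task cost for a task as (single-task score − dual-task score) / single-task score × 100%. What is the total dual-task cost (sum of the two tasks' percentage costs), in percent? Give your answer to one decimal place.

Primary cost = (87.1 − 73.9) / 87.1 × 100% = 15.1550%.
Secondary cost = (70.1 − 59.3) / 70.1 × 100% = 15.4066%.
Total = 15.1550% + 15.4066% = 30.5616% ≈ 30.6%.

30.6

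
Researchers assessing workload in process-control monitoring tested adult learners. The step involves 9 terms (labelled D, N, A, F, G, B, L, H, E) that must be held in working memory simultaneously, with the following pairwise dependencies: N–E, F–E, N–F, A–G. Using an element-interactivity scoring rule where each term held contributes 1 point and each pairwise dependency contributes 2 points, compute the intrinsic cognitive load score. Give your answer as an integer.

17

Count of terms held simultaneously: 9.
Count of pairwise dependencies listed: 4.
Element contribution: 9 × 1 = 9.
Interaction contribution: 4 × 2 = 8.
Intrinsic load = 9 + 8 = 17.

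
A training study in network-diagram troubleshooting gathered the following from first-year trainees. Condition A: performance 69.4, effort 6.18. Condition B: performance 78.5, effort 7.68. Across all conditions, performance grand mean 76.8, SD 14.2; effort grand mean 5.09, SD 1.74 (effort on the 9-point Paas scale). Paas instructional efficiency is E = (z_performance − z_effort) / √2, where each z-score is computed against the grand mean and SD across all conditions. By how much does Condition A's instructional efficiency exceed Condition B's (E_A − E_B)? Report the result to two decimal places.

Condition A: z_P = (69.4 − 76.8)/14.2 = -0.5211; z_E = (6.18 − 5.09)/1.74 = 0.6264; E_A = (-0.5211 − 0.6264)/√2 = -0.8114.
Condition B: z_P = (78.5 − 76.8)/14.2 = 0.1197; z_E = (7.68 − 5.09)/1.74 = 1.4885; E_B = (0.1197 − 1.4885)/√2 = -0.9679.
E_A − E_B = -0.8114 − (-0.9679) = 0.1565 ≈ 0.16.

0.16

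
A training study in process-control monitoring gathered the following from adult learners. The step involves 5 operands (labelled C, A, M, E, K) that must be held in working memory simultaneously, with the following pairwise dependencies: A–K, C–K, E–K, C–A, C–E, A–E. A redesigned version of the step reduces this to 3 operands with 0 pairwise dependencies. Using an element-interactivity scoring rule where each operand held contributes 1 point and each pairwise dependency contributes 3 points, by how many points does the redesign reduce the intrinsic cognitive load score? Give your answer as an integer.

20

Original: 5 × 1 + 6 × 3 = 5 + 18 = 23.
Redesigned: 3 × 1 + 0 × 3 = 3 + 0 = 3.
Reduction = 23 − 3 = 20.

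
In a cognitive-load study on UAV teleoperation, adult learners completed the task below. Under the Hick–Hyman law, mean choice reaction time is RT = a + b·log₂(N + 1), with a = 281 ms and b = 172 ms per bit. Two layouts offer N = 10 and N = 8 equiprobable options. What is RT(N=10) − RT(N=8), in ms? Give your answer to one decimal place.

RT(10) = 281 + 172·log₂(11) = 281 + 172·3.4594 = 876.0168 ms.
RT(8) = 281 + 172·log₂(9) = 281 + 172·3.1699 = 826.2228 ms.
Difference = 876.0168 − 826.2228 = 49.7940 ≈ 49.8 ms.

49.8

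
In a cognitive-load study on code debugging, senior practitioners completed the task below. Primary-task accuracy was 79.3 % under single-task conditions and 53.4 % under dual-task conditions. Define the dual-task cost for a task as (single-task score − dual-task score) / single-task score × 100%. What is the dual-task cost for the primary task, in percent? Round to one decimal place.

Cost = (79.3 − 53.4) / 79.3 × 100%
     = 25.9000 / 79.3 × 100% = 32.6608%.
≈ 32.7%.

32.7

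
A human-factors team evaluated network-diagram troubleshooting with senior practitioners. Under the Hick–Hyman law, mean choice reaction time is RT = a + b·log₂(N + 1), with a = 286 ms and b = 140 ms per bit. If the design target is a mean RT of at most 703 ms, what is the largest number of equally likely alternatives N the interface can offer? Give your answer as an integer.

Set 286 + 140·log₂(N + 1) ≤ 703.
log₂(N + 1) ≤ (703 − 286) / 140 = 2.9786.
N + 1 ≤ 2^2.9786 = 7.8822.
N ≤ 6.8822, so the largest integer N is 6.

6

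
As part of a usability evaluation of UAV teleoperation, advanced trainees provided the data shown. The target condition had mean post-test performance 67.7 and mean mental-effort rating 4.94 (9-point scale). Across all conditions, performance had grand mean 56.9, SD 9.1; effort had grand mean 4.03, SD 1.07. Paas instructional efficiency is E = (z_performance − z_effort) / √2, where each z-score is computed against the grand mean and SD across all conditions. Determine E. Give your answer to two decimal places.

0.24

z_performance = (67.7 − 56.9) / 9.1 = 10.8000 / 9.1 = 1.1868.
z_effort = (4.94 − 4.03) / 1.07 = 0.9100 / 1.07 = 0.8505.
z_P − z_E = 1.1868 − 0.8505 = 0.3363.
E = 0.3363 / √2 = 0.3363 / 1.41421 = 0.2378 ≈ 0.24.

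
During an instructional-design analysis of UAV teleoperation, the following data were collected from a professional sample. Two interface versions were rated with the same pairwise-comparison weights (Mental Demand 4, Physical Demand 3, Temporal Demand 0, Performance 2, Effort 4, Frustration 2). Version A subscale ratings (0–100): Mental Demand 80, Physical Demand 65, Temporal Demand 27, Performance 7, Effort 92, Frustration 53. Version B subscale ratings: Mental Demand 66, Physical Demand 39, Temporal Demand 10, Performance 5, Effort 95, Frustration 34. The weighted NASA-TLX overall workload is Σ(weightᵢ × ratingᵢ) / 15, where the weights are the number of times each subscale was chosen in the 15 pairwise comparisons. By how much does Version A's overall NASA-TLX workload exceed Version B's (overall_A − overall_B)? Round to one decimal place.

Version A weighted sum = 4·80 + 3·65 + 0·27 + 2·7 + 4·92 + 2·53 = 320 + 195 + 0 + 14 + 368 + 106 = 1003; overall_A = 1003/15 = 66.8667.
Version B weighted sum = 4·66 + 3·39 + 0·10 + 2·5 + 4·95 + 2·34 = 264 + 117 + 0 + 10 + 380 + 68 = 839; overall_B = 839/15 = 55.9333.
Difference = 66.8667 − 55.9333 = 10.9334 ≈ 10.9.

10.9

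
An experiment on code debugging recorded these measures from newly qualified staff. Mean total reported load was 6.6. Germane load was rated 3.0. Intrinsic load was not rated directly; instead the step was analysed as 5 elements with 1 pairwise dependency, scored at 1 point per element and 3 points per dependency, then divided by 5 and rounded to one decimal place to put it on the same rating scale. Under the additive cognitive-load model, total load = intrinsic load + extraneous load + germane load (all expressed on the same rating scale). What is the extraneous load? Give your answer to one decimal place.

Intrinsic (element-interactivity): (5 × 1 + 1 × 3) / 5 = 8 / 5 = 1.6000 → 1.6.
extraneous load = total − intrinsic − germane
             = 6.6 − 1.6 − 3.0 = 2.0.

2.0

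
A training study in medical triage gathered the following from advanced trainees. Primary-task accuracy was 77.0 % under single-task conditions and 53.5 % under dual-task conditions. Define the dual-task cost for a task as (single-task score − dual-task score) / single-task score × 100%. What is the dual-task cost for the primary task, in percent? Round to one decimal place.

30.5

Cost = (77.0 − 53.5) / 77.0 × 100%
     = 23.5000 / 77.0 × 100% = 30.5195%.
≈ 30.5%.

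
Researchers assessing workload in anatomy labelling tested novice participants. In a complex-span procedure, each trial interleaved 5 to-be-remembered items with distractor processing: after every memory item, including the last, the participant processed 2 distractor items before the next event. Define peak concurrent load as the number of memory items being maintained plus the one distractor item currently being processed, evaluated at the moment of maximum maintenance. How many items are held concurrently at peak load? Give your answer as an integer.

Maintenance is greatest during the distractor(s) after memory item 5: all 5 memory items are being held.
One distractor item is concurrently being processed.
Peak concurrent load = 5 + 1 = 6 items.

6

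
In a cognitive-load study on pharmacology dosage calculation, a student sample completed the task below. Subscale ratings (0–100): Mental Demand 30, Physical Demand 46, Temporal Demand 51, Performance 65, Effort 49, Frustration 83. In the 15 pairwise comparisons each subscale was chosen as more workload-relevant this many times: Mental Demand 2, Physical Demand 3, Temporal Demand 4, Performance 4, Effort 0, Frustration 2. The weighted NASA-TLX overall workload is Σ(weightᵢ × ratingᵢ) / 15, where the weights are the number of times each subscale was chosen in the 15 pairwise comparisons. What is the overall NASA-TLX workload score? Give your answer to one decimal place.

55.2

The tallies are the weights (they sum to 15).
Weighted sum = 2·30 + 3·46 + 4·51 + 4·65 + 0·49 + 2·83
            = 60 + 138 + 204 + 260 + 0 + 166 = 828.
Overall workload = 828 / 15 = 55.2000 ≈ 55.2.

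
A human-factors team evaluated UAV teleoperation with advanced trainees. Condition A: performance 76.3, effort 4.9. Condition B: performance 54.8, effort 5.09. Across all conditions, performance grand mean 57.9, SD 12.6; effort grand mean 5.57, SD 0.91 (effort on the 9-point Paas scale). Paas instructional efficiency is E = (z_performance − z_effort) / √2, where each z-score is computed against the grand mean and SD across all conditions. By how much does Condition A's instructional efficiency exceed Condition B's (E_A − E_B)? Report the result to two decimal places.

1.35

Condition A: z_P = (76.3 − 57.9)/12.6 = 1.4603; z_E = (4.9 − 5.57)/0.91 = -0.7363; E_A = (1.4603 − (-0.7363))/√2 = 1.5532.
Condition B: z_P = (54.8 − 57.9)/12.6 = -0.2460; z_E = (5.09 − 5.57)/0.91 = -0.5275; E_B = (-0.2460 − (-0.5275))/√2 = 0.1991.
E_A − E_B = 1.5532 − 0.1991 = 1.3541 ≈ 1.35.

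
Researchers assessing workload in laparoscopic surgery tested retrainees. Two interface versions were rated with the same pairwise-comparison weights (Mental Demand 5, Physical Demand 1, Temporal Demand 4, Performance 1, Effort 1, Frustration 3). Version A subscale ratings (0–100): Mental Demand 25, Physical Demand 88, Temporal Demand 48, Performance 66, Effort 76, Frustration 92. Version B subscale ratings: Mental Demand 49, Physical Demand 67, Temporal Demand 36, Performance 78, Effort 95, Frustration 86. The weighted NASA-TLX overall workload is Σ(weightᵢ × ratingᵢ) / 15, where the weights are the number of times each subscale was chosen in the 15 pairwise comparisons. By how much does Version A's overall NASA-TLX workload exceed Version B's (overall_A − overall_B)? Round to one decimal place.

Version A weighted sum = 5·25 + 1·88 + 4·48 + 1·66 + 1·76 + 3·92 = 125 + 88 + 192 + 66 + 76 + 276 = 823; overall_A = 823/15 = 54.8667.
Version B weighted sum = 5·49 + 1·67 + 4·36 + 1·78 + 1·95 + 3·86 = 245 + 67 + 144 + 78 + 95 + 258 = 887; overall_B = 887/15 = 59.1333.
Difference = 54.8667 − 59.1333 = -4.2666 ≈ -4.3.

-4.3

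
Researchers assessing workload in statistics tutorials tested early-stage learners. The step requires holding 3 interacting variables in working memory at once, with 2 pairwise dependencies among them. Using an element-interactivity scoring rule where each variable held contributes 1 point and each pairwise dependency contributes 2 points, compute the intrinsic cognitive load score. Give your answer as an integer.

Element contribution: 3 × 1 = 3.
Interaction contribution: 2 × 2 = 4.
Intrinsic load = 3 + 4 = 7.

7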